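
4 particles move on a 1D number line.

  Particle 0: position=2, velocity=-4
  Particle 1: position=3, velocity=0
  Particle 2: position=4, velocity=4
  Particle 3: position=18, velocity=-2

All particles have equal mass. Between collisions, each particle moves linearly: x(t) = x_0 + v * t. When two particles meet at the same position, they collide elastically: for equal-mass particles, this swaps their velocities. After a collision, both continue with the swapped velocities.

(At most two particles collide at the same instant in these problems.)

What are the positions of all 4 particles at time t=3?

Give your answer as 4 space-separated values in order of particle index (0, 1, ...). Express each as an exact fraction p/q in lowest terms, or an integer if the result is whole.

Answer: -10 3 12 16

Derivation:
Collision at t=7/3: particles 2 and 3 swap velocities; positions: p0=-22/3 p1=3 p2=40/3 p3=40/3; velocities now: v0=-4 v1=0 v2=-2 v3=4
Advance to t=3 (no further collisions before then); velocities: v0=-4 v1=0 v2=-2 v3=4; positions = -10 3 12 16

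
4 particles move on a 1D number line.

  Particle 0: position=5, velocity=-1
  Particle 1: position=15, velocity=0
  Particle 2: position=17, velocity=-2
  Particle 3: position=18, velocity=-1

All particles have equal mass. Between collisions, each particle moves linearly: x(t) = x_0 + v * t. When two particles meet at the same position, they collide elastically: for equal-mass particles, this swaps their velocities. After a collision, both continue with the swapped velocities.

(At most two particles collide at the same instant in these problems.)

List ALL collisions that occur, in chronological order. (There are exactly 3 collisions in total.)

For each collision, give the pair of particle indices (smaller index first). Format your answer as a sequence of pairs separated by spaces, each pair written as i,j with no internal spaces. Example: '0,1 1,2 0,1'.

Answer: 1,2 2,3 0,1

Derivation:
Collision at t=1: particles 1 and 2 swap velocities; positions: p0=4 p1=15 p2=15 p3=17; velocities now: v0=-1 v1=-2 v2=0 v3=-1
Collision at t=3: particles 2 and 3 swap velocities; positions: p0=2 p1=11 p2=15 p3=15; velocities now: v0=-1 v1=-2 v2=-1 v3=0
Collision at t=12: particles 0 and 1 swap velocities; positions: p0=-7 p1=-7 p2=6 p3=15; velocities now: v0=-2 v1=-1 v2=-1 v3=0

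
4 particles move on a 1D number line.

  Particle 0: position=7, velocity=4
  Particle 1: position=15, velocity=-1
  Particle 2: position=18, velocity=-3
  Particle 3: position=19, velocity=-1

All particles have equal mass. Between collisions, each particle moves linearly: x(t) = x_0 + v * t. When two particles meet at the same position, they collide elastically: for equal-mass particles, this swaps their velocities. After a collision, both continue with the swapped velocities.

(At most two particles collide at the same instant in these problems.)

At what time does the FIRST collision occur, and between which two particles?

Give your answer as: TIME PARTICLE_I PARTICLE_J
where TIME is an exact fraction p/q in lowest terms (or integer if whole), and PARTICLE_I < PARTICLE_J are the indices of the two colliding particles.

Pair (0,1): pos 7,15 vel 4,-1 -> gap=8, closing at 5/unit, collide at t=8/5
Pair (1,2): pos 15,18 vel -1,-3 -> gap=3, closing at 2/unit, collide at t=3/2
Pair (2,3): pos 18,19 vel -3,-1 -> not approaching (rel speed -2 <= 0)
Earliest collision: t=3/2 between 1 and 2

Answer: 3/2 1 2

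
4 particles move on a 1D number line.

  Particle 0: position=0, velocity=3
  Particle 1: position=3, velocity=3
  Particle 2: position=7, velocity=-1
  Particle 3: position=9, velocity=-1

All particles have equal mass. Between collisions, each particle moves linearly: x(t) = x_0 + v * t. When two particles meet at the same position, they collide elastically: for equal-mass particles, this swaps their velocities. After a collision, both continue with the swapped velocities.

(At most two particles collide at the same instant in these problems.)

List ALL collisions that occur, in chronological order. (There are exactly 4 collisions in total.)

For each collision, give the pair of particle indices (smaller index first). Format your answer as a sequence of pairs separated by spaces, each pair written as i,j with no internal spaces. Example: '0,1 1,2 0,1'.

Collision at t=1: particles 1 and 2 swap velocities; positions: p0=3 p1=6 p2=6 p3=8; velocities now: v0=3 v1=-1 v2=3 v3=-1
Collision at t=3/2: particles 2 and 3 swap velocities; positions: p0=9/2 p1=11/2 p2=15/2 p3=15/2; velocities now: v0=3 v1=-1 v2=-1 v3=3
Collision at t=7/4: particles 0 and 1 swap velocities; positions: p0=21/4 p1=21/4 p2=29/4 p3=33/4; velocities now: v0=-1 v1=3 v2=-1 v3=3
Collision at t=9/4: particles 1 and 2 swap velocities; positions: p0=19/4 p1=27/4 p2=27/4 p3=39/4; velocities now: v0=-1 v1=-1 v2=3 v3=3

Answer: 1,2 2,3 0,1 1,2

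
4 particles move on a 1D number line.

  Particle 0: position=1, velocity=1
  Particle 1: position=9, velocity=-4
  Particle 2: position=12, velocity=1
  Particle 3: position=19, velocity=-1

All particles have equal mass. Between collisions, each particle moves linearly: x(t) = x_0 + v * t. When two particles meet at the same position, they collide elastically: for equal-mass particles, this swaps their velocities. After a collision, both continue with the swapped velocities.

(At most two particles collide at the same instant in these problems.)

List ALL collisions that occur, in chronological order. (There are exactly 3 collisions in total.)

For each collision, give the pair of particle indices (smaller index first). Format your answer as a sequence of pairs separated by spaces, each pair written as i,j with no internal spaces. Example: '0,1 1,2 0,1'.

Collision at t=8/5: particles 0 and 1 swap velocities; positions: p0=13/5 p1=13/5 p2=68/5 p3=87/5; velocities now: v0=-4 v1=1 v2=1 v3=-1
Collision at t=7/2: particles 2 and 3 swap velocities; positions: p0=-5 p1=9/2 p2=31/2 p3=31/2; velocities now: v0=-4 v1=1 v2=-1 v3=1
Collision at t=9: particles 1 and 2 swap velocities; positions: p0=-27 p1=10 p2=10 p3=21; velocities now: v0=-4 v1=-1 v2=1 v3=1

Answer: 0,1 2,3 1,2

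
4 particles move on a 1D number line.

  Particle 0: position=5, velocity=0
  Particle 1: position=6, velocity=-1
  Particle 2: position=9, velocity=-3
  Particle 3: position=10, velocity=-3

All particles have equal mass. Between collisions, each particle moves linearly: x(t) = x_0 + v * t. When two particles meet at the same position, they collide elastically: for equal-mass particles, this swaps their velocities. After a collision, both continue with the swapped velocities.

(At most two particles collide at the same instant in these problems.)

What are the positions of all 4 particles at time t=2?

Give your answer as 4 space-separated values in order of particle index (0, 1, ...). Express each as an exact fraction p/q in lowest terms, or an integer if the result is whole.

Collision at t=1: particles 0 and 1 swap velocities; positions: p0=5 p1=5 p2=6 p3=7; velocities now: v0=-1 v1=0 v2=-3 v3=-3
Collision at t=4/3: particles 1 and 2 swap velocities; positions: p0=14/3 p1=5 p2=5 p3=6; velocities now: v0=-1 v1=-3 v2=0 v3=-3
Collision at t=3/2: particles 0 and 1 swap velocities; positions: p0=9/2 p1=9/2 p2=5 p3=11/2; velocities now: v0=-3 v1=-1 v2=0 v3=-3
Collision at t=5/3: particles 2 and 3 swap velocities; positions: p0=4 p1=13/3 p2=5 p3=5; velocities now: v0=-3 v1=-1 v2=-3 v3=0
Collision at t=2: particles 1 and 2 swap velocities; positions: p0=3 p1=4 p2=4 p3=5; velocities now: v0=-3 v1=-3 v2=-1 v3=0
Advance to t=2 (no further collisions before then); velocities: v0=-3 v1=-3 v2=-1 v3=0; positions = 3 4 4 5

Answer: 3 4 4 5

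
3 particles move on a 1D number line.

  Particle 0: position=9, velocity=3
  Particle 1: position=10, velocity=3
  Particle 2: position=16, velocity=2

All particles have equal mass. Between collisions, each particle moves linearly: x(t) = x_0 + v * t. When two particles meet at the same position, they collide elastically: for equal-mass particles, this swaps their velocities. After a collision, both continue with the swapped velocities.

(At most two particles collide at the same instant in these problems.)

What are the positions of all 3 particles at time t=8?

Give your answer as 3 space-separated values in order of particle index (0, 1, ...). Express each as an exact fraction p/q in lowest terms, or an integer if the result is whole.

Collision at t=6: particles 1 and 2 swap velocities; positions: p0=27 p1=28 p2=28; velocities now: v0=3 v1=2 v2=3
Collision at t=7: particles 0 and 1 swap velocities; positions: p0=30 p1=30 p2=31; velocities now: v0=2 v1=3 v2=3
Advance to t=8 (no further collisions before then); velocities: v0=2 v1=3 v2=3; positions = 32 33 34

Answer: 32 33 34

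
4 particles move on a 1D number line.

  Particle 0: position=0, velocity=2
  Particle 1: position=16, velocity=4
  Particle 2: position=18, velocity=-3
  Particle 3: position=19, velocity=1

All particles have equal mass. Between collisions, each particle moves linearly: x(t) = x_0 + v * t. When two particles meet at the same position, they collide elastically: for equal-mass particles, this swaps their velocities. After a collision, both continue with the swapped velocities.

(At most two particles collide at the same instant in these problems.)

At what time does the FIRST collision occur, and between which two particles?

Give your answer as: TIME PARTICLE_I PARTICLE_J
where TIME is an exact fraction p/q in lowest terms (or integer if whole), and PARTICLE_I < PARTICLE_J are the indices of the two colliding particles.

Answer: 2/7 1 2

Derivation:
Pair (0,1): pos 0,16 vel 2,4 -> not approaching (rel speed -2 <= 0)
Pair (1,2): pos 16,18 vel 4,-3 -> gap=2, closing at 7/unit, collide at t=2/7
Pair (2,3): pos 18,19 vel -3,1 -> not approaching (rel speed -4 <= 0)
Earliest collision: t=2/7 between 1 and 2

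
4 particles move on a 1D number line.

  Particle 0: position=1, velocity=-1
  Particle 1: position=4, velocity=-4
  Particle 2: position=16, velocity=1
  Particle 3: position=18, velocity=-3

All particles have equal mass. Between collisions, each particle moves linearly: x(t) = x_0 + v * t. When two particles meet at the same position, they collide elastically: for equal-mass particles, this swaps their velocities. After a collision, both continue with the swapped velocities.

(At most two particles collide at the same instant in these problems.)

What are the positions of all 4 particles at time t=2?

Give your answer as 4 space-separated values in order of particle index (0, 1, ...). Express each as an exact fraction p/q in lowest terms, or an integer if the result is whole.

Collision at t=1/2: particles 2 and 3 swap velocities; positions: p0=1/2 p1=2 p2=33/2 p3=33/2; velocities now: v0=-1 v1=-4 v2=-3 v3=1
Collision at t=1: particles 0 and 1 swap velocities; positions: p0=0 p1=0 p2=15 p3=17; velocities now: v0=-4 v1=-1 v2=-3 v3=1
Advance to t=2 (no further collisions before then); velocities: v0=-4 v1=-1 v2=-3 v3=1; positions = -4 -1 12 18

Answer: -4 -1 12 18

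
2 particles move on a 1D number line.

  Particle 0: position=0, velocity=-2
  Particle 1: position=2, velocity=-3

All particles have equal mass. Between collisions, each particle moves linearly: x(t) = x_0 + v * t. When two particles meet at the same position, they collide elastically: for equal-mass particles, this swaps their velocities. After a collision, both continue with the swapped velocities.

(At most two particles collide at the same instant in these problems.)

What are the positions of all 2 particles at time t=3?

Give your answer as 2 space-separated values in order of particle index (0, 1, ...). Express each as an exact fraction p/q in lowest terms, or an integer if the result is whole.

Answer: -7 -6

Derivation:
Collision at t=2: particles 0 and 1 swap velocities; positions: p0=-4 p1=-4; velocities now: v0=-3 v1=-2
Advance to t=3 (no further collisions before then); velocities: v0=-3 v1=-2; positions = -7 -6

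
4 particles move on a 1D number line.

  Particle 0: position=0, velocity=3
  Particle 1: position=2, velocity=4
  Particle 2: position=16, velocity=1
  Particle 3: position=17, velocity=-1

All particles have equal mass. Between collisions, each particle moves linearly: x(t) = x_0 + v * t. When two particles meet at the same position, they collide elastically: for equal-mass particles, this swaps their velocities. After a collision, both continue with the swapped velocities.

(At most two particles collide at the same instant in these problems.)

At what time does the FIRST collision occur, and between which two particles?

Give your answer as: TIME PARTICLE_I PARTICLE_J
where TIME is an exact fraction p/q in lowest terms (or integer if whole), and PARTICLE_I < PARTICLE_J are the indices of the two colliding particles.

Answer: 1/2 2 3

Derivation:
Pair (0,1): pos 0,2 vel 3,4 -> not approaching (rel speed -1 <= 0)
Pair (1,2): pos 2,16 vel 4,1 -> gap=14, closing at 3/unit, collide at t=14/3
Pair (2,3): pos 16,17 vel 1,-1 -> gap=1, closing at 2/unit, collide at t=1/2
Earliest collision: t=1/2 between 2 and 3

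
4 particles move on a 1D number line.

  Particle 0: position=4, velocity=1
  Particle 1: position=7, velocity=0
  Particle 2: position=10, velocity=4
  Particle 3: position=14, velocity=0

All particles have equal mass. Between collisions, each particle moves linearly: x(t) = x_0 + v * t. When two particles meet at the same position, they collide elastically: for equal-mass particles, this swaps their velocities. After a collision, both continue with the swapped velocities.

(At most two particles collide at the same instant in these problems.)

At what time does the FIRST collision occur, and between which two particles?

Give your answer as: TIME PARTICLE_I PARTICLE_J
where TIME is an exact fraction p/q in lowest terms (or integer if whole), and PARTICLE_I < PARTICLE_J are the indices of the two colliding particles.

Answer: 1 2 3

Derivation:
Pair (0,1): pos 4,7 vel 1,0 -> gap=3, closing at 1/unit, collide at t=3
Pair (1,2): pos 7,10 vel 0,4 -> not approaching (rel speed -4 <= 0)
Pair (2,3): pos 10,14 vel 4,0 -> gap=4, closing at 4/unit, collide at t=1
Earliest collision: t=1 between 2 and 3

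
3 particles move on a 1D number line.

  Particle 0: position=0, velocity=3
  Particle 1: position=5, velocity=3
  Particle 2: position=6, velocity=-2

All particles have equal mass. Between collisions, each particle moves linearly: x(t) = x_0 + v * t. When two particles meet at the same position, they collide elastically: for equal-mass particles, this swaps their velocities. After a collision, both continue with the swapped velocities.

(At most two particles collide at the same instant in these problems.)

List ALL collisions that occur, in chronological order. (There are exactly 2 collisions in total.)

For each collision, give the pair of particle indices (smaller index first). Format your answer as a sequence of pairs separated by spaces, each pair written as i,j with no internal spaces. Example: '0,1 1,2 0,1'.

Collision at t=1/5: particles 1 and 2 swap velocities; positions: p0=3/5 p1=28/5 p2=28/5; velocities now: v0=3 v1=-2 v2=3
Collision at t=6/5: particles 0 and 1 swap velocities; positions: p0=18/5 p1=18/5 p2=43/5; velocities now: v0=-2 v1=3 v2=3

Answer: 1,2 0,1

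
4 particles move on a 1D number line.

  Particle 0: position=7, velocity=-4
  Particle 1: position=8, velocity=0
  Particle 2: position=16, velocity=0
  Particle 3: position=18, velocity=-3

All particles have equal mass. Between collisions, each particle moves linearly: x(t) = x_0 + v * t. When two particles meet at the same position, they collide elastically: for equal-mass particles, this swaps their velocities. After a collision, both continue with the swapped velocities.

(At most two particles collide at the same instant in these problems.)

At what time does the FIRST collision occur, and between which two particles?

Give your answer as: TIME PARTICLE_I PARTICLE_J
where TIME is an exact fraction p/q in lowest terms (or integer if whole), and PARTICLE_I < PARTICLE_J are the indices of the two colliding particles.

Answer: 2/3 2 3

Derivation:
Pair (0,1): pos 7,8 vel -4,0 -> not approaching (rel speed -4 <= 0)
Pair (1,2): pos 8,16 vel 0,0 -> not approaching (rel speed 0 <= 0)
Pair (2,3): pos 16,18 vel 0,-3 -> gap=2, closing at 3/unit, collide at t=2/3
Earliest collision: t=2/3 between 2 and 3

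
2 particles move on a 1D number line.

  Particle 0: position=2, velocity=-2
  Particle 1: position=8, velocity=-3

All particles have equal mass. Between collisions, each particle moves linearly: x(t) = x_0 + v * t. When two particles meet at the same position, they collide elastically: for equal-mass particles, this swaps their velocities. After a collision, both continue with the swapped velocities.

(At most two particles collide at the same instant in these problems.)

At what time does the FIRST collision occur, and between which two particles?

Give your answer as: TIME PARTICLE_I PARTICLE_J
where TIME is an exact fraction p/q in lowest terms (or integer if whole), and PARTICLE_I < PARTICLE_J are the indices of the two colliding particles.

Answer: 6 0 1

Derivation:
Pair (0,1): pos 2,8 vel -2,-3 -> gap=6, closing at 1/unit, collide at t=6
Earliest collision: t=6 between 0 and 1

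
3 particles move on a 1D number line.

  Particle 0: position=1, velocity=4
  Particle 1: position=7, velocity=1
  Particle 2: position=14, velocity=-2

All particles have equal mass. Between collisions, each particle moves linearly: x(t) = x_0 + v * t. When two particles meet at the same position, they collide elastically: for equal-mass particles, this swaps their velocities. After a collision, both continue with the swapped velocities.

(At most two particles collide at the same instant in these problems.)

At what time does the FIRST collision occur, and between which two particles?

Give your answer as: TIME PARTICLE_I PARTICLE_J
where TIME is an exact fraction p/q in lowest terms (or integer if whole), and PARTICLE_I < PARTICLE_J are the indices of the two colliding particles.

Answer: 2 0 1

Derivation:
Pair (0,1): pos 1,7 vel 4,1 -> gap=6, closing at 3/unit, collide at t=2
Pair (1,2): pos 7,14 vel 1,-2 -> gap=7, closing at 3/unit, collide at t=7/3
Earliest collision: t=2 between 0 and 1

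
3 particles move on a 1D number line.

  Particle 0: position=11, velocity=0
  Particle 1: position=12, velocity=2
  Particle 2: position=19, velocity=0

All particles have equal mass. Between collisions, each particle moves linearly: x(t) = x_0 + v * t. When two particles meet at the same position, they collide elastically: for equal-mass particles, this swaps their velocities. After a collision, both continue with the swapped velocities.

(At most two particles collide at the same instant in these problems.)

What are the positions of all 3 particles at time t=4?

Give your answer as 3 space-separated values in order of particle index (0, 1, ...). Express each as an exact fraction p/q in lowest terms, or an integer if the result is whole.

Collision at t=7/2: particles 1 and 2 swap velocities; positions: p0=11 p1=19 p2=19; velocities now: v0=0 v1=0 v2=2
Advance to t=4 (no further collisions before then); velocities: v0=0 v1=0 v2=2; positions = 11 19 20

Answer: 11 19 20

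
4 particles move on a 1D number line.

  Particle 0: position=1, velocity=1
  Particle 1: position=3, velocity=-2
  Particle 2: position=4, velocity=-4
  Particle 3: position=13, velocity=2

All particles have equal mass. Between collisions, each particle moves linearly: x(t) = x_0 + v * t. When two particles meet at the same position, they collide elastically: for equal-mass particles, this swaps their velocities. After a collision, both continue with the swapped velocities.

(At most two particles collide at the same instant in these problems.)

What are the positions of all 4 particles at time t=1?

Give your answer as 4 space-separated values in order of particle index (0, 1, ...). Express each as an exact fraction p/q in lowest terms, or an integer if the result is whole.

Collision at t=1/2: particles 1 and 2 swap velocities; positions: p0=3/2 p1=2 p2=2 p3=14; velocities now: v0=1 v1=-4 v2=-2 v3=2
Collision at t=3/5: particles 0 and 1 swap velocities; positions: p0=8/5 p1=8/5 p2=9/5 p3=71/5; velocities now: v0=-4 v1=1 v2=-2 v3=2
Collision at t=2/3: particles 1 and 2 swap velocities; positions: p0=4/3 p1=5/3 p2=5/3 p3=43/3; velocities now: v0=-4 v1=-2 v2=1 v3=2
Advance to t=1 (no further collisions before then); velocities: v0=-4 v1=-2 v2=1 v3=2; positions = 0 1 2 15

Answer: 0 1 2 15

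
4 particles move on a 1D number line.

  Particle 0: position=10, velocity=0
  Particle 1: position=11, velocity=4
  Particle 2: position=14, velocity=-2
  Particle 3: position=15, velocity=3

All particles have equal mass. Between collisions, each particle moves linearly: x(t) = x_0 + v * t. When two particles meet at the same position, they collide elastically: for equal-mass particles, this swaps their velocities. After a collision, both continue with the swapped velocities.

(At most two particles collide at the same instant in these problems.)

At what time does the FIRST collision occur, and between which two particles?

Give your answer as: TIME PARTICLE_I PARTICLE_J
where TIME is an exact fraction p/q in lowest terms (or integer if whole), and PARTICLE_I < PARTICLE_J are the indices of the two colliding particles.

Pair (0,1): pos 10,11 vel 0,4 -> not approaching (rel speed -4 <= 0)
Pair (1,2): pos 11,14 vel 4,-2 -> gap=3, closing at 6/unit, collide at t=1/2
Pair (2,3): pos 14,15 vel -2,3 -> not approaching (rel speed -5 <= 0)
Earliest collision: t=1/2 between 1 and 2

Answer: 1/2 1 2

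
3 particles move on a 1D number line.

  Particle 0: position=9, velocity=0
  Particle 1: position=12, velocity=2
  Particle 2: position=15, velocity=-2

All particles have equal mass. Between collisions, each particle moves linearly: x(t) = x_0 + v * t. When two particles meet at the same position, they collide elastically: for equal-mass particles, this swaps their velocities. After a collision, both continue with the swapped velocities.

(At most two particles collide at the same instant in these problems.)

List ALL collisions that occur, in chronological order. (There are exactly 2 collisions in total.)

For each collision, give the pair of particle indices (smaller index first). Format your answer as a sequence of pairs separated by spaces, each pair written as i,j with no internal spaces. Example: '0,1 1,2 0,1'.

Answer: 1,2 0,1

Derivation:
Collision at t=3/4: particles 1 and 2 swap velocities; positions: p0=9 p1=27/2 p2=27/2; velocities now: v0=0 v1=-2 v2=2
Collision at t=3: particles 0 and 1 swap velocities; positions: p0=9 p1=9 p2=18; velocities now: v0=-2 v1=0 v2=2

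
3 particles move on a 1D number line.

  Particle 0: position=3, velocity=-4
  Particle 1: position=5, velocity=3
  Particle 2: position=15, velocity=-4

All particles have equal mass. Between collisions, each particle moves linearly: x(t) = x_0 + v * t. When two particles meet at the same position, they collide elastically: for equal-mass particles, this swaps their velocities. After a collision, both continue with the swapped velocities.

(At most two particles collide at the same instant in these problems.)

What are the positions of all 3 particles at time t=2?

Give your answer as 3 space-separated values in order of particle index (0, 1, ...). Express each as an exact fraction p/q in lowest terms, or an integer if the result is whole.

Answer: -5 7 11

Derivation:
Collision at t=10/7: particles 1 and 2 swap velocities; positions: p0=-19/7 p1=65/7 p2=65/7; velocities now: v0=-4 v1=-4 v2=3
Advance to t=2 (no further collisions before then); velocities: v0=-4 v1=-4 v2=3; positions = -5 7 11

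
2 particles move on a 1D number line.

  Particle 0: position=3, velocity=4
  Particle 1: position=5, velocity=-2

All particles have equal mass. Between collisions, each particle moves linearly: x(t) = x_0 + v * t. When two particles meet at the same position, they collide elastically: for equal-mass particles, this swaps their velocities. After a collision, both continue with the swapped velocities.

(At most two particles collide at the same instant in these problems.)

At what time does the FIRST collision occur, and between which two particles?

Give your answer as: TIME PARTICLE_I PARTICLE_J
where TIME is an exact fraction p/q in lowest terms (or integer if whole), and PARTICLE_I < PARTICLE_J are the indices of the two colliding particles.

Answer: 1/3 0 1

Derivation:
Pair (0,1): pos 3,5 vel 4,-2 -> gap=2, closing at 6/unit, collide at t=1/3
Earliest collision: t=1/3 between 0 and 1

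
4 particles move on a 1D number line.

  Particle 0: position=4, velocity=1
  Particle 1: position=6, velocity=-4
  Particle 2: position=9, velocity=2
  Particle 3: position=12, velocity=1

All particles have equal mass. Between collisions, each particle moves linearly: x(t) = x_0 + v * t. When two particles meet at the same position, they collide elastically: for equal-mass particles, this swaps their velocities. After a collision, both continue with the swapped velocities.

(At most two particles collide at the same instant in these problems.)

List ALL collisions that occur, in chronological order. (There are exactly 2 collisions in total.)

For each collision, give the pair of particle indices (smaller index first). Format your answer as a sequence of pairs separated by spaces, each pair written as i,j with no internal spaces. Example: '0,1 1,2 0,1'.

Collision at t=2/5: particles 0 and 1 swap velocities; positions: p0=22/5 p1=22/5 p2=49/5 p3=62/5; velocities now: v0=-4 v1=1 v2=2 v3=1
Collision at t=3: particles 2 and 3 swap velocities; positions: p0=-6 p1=7 p2=15 p3=15; velocities now: v0=-4 v1=1 v2=1 v3=2

Answer: 0,1 2,3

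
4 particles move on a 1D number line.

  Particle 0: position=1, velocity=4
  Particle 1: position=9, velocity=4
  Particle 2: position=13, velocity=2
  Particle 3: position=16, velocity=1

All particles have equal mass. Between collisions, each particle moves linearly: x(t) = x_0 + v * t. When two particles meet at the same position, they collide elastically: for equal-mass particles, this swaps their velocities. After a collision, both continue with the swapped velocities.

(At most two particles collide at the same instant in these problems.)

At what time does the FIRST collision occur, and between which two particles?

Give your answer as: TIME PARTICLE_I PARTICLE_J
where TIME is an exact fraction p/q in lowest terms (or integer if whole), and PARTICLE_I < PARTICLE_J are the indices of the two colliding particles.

Answer: 2 1 2

Derivation:
Pair (0,1): pos 1,9 vel 4,4 -> not approaching (rel speed 0 <= 0)
Pair (1,2): pos 9,13 vel 4,2 -> gap=4, closing at 2/unit, collide at t=2
Pair (2,3): pos 13,16 vel 2,1 -> gap=3, closing at 1/unit, collide at t=3
Earliest collision: t=2 between 1 and 2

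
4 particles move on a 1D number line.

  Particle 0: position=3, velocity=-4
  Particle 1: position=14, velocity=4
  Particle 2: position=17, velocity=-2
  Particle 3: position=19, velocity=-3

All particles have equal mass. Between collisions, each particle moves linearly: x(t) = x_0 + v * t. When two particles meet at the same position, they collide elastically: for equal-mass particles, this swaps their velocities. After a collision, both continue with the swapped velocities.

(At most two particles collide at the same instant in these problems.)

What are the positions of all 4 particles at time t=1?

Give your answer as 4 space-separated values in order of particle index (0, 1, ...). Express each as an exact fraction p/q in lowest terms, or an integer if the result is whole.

Collision at t=1/2: particles 1 and 2 swap velocities; positions: p0=1 p1=16 p2=16 p3=35/2; velocities now: v0=-4 v1=-2 v2=4 v3=-3
Collision at t=5/7: particles 2 and 3 swap velocities; positions: p0=1/7 p1=109/7 p2=118/7 p3=118/7; velocities now: v0=-4 v1=-2 v2=-3 v3=4
Advance to t=1 (no further collisions before then); velocities: v0=-4 v1=-2 v2=-3 v3=4; positions = -1 15 16 18

Answer: -1 15 16 18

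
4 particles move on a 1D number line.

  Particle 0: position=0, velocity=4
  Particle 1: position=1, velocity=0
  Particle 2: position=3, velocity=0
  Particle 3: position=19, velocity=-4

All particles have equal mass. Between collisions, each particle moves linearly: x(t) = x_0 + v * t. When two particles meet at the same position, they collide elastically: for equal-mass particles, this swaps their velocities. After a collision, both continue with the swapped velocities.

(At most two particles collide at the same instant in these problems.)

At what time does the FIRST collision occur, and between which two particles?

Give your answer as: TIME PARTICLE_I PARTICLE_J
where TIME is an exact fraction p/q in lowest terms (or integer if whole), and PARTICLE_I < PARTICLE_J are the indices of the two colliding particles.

Answer: 1/4 0 1

Derivation:
Pair (0,1): pos 0,1 vel 4,0 -> gap=1, closing at 4/unit, collide at t=1/4
Pair (1,2): pos 1,3 vel 0,0 -> not approaching (rel speed 0 <= 0)
Pair (2,3): pos 3,19 vel 0,-4 -> gap=16, closing at 4/unit, collide at t=4
Earliest collision: t=1/4 between 0 and 1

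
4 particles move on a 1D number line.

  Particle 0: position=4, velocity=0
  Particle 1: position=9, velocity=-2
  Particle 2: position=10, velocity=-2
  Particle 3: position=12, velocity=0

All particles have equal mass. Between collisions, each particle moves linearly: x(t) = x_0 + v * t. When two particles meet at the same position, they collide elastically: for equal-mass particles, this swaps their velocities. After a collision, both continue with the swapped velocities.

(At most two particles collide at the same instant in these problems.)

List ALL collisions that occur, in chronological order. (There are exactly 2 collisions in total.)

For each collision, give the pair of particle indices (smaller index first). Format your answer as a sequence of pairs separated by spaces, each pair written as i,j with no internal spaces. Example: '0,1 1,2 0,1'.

Collision at t=5/2: particles 0 and 1 swap velocities; positions: p0=4 p1=4 p2=5 p3=12; velocities now: v0=-2 v1=0 v2=-2 v3=0
Collision at t=3: particles 1 and 2 swap velocities; positions: p0=3 p1=4 p2=4 p3=12; velocities now: v0=-2 v1=-2 v2=0 v3=0

Answer: 0,1 1,2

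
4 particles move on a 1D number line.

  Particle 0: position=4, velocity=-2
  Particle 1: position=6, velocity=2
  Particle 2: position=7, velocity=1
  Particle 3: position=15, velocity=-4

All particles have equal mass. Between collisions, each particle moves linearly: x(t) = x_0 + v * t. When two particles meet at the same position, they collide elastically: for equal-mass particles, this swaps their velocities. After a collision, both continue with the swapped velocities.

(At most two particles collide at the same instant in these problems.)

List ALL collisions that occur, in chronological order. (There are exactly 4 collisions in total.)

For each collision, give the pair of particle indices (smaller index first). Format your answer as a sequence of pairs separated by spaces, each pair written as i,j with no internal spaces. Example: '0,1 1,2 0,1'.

Answer: 1,2 2,3 1,2 0,1

Derivation:
Collision at t=1: particles 1 and 2 swap velocities; positions: p0=2 p1=8 p2=8 p3=11; velocities now: v0=-2 v1=1 v2=2 v3=-4
Collision at t=3/2: particles 2 and 3 swap velocities; positions: p0=1 p1=17/2 p2=9 p3=9; velocities now: v0=-2 v1=1 v2=-4 v3=2
Collision at t=8/5: particles 1 and 2 swap velocities; positions: p0=4/5 p1=43/5 p2=43/5 p3=46/5; velocities now: v0=-2 v1=-4 v2=1 v3=2
Collision at t=11/2: particles 0 and 1 swap velocities; positions: p0=-7 p1=-7 p2=25/2 p3=17; velocities now: v0=-4 v1=-2 v2=1 v3=2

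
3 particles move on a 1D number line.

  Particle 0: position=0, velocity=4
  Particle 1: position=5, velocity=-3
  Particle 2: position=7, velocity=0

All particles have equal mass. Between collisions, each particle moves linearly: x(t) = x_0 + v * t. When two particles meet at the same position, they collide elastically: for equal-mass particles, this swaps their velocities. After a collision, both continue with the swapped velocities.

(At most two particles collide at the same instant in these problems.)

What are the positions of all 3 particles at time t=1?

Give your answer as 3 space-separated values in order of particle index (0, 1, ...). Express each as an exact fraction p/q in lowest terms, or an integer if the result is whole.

Answer: 2 4 7

Derivation:
Collision at t=5/7: particles 0 and 1 swap velocities; positions: p0=20/7 p1=20/7 p2=7; velocities now: v0=-3 v1=4 v2=0
Advance to t=1 (no further collisions before then); velocities: v0=-3 v1=4 v2=0; positions = 2 4 7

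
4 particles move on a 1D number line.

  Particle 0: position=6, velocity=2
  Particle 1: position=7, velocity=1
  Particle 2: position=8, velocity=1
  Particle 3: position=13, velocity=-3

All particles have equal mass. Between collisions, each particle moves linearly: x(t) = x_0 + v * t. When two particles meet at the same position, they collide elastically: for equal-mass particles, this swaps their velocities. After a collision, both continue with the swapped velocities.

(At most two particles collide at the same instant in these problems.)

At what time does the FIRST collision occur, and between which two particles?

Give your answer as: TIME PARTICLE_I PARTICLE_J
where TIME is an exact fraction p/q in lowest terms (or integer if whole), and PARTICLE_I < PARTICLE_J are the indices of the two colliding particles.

Answer: 1 0 1

Derivation:
Pair (0,1): pos 6,7 vel 2,1 -> gap=1, closing at 1/unit, collide at t=1
Pair (1,2): pos 7,8 vel 1,1 -> not approaching (rel speed 0 <= 0)
Pair (2,3): pos 8,13 vel 1,-3 -> gap=5, closing at 4/unit, collide at t=5/4
Earliest collision: t=1 between 0 and 1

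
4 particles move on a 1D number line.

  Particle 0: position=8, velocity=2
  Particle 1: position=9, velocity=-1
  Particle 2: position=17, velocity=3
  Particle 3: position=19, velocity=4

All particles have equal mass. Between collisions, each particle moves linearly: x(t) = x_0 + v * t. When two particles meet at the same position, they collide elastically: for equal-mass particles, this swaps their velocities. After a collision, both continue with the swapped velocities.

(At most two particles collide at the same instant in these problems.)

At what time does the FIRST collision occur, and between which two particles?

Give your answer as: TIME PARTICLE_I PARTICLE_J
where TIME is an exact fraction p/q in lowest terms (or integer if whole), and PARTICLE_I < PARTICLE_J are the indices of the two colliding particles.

Answer: 1/3 0 1

Derivation:
Pair (0,1): pos 8,9 vel 2,-1 -> gap=1, closing at 3/unit, collide at t=1/3
Pair (1,2): pos 9,17 vel -1,3 -> not approaching (rel speed -4 <= 0)
Pair (2,3): pos 17,19 vel 3,4 -> not approaching (rel speed -1 <= 0)
Earliest collision: t=1/3 between 0 and 1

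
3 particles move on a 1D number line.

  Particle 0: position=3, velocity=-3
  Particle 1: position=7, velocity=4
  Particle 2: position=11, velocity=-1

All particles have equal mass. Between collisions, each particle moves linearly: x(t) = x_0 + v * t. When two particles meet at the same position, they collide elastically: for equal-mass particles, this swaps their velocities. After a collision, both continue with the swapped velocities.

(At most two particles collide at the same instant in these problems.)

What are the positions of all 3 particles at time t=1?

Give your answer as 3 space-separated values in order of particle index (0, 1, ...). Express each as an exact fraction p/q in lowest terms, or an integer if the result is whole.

Collision at t=4/5: particles 1 and 2 swap velocities; positions: p0=3/5 p1=51/5 p2=51/5; velocities now: v0=-3 v1=-1 v2=4
Advance to t=1 (no further collisions before then); velocities: v0=-3 v1=-1 v2=4; positions = 0 10 11

Answer: 0 10 11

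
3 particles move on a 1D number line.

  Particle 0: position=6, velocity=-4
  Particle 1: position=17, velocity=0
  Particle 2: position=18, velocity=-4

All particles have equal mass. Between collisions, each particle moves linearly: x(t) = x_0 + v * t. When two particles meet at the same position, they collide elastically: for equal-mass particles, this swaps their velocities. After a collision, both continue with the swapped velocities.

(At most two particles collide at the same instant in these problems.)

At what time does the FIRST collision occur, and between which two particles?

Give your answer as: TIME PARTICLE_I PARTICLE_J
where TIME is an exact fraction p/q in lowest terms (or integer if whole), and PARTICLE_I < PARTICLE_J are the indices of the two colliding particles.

Answer: 1/4 1 2

Derivation:
Pair (0,1): pos 6,17 vel -4,0 -> not approaching (rel speed -4 <= 0)
Pair (1,2): pos 17,18 vel 0,-4 -> gap=1, closing at 4/unit, collide at t=1/4
Earliest collision: t=1/4 between 1 and 2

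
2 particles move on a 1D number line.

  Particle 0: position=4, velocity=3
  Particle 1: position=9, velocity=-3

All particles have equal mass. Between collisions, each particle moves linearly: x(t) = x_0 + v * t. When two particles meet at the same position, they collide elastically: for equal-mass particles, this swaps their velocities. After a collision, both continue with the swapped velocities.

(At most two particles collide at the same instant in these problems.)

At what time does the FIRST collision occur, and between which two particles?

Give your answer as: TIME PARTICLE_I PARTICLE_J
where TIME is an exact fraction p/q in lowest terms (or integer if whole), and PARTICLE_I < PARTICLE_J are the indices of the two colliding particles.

Pair (0,1): pos 4,9 vel 3,-3 -> gap=5, closing at 6/unit, collide at t=5/6
Earliest collision: t=5/6 between 0 and 1

Answer: 5/6 0 1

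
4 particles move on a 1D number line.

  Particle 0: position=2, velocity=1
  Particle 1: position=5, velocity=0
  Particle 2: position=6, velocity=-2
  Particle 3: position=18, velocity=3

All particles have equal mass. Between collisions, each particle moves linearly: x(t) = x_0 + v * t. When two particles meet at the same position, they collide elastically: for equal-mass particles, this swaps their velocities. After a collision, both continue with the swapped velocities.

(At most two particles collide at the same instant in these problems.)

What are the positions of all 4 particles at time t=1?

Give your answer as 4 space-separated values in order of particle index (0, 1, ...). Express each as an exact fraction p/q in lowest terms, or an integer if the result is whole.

Collision at t=1/2: particles 1 and 2 swap velocities; positions: p0=5/2 p1=5 p2=5 p3=39/2; velocities now: v0=1 v1=-2 v2=0 v3=3
Advance to t=1 (no further collisions before then); velocities: v0=1 v1=-2 v2=0 v3=3; positions = 3 4 5 21

Answer: 3 4 5 21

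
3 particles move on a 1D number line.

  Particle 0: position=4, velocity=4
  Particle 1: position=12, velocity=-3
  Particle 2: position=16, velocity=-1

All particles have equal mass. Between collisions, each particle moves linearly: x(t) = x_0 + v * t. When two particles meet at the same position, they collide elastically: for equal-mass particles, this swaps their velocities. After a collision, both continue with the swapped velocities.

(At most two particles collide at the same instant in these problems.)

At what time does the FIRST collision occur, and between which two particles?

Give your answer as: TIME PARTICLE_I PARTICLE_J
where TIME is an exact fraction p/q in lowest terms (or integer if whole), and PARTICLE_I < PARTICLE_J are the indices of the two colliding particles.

Answer: 8/7 0 1

Derivation:
Pair (0,1): pos 4,12 vel 4,-3 -> gap=8, closing at 7/unit, collide at t=8/7
Pair (1,2): pos 12,16 vel -3,-1 -> not approaching (rel speed -2 <= 0)
Earliest collision: t=8/7 between 0 and 1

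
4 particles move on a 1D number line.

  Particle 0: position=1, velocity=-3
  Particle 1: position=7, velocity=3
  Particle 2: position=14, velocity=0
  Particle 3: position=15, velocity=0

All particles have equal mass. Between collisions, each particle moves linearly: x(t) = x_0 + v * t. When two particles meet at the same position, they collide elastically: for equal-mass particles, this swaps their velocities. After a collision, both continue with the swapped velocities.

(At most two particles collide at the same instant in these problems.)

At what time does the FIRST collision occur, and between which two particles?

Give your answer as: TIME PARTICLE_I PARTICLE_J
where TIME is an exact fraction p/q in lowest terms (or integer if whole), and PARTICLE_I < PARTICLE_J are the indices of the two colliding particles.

Answer: 7/3 1 2

Derivation:
Pair (0,1): pos 1,7 vel -3,3 -> not approaching (rel speed -6 <= 0)
Pair (1,2): pos 7,14 vel 3,0 -> gap=7, closing at 3/unit, collide at t=7/3
Pair (2,3): pos 14,15 vel 0,0 -> not approaching (rel speed 0 <= 0)
Earliest collision: t=7/3 between 1 and 2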